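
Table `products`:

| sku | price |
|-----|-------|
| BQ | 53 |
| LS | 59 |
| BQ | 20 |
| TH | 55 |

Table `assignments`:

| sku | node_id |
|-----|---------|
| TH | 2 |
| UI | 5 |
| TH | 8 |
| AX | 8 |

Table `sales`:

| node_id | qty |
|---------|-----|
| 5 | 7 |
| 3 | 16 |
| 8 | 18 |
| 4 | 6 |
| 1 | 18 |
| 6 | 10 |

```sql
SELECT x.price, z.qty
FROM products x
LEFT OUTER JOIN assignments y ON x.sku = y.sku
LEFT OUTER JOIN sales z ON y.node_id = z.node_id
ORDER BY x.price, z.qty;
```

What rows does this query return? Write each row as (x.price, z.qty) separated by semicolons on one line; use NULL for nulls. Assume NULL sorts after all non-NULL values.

Evaluate left to right. First `products x LEFT JOIN assignments y` on sku: 5 row(s).
Then LEFT JOIN `sales z` on node_id: each of those 5 rows is kept; rows whose y.node_id has no match in z get NULL for z's columns.

(20, NULL); (53, NULL); (55, 18); (55, NULL); (59, NULL)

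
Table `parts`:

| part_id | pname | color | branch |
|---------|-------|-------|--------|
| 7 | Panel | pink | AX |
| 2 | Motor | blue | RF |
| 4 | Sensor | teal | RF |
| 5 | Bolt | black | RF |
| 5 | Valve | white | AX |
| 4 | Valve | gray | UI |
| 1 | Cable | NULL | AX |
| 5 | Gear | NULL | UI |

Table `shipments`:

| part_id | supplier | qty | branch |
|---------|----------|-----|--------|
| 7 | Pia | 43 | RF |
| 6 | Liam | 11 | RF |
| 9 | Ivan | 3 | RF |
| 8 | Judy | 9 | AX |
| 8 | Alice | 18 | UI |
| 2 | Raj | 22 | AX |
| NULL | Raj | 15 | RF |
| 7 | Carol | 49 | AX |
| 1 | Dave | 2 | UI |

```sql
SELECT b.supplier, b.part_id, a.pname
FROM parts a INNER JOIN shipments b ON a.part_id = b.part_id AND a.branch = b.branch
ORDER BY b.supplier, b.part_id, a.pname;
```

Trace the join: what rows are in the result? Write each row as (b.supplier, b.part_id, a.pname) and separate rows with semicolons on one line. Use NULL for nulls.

(Carol, 7, Panel)

INNER JOIN keeps only pairs where the ON condition holds.
Matching on a.part_id = b.part_id AND a.branch = b.branch. A NULL in a compared column never satisfies the condition.
- part_id=7, branch=AX: 1 matching b row(s), so 1 row(s) emitted.
- part_id=2, branch=RF: no matching b row, dropped.
- part_id=4, branch=RF: no matching b row, dropped.
- part_id=5, branch=RF: no matching b row, dropped.
- part_id=5, branch=AX: no matching b row, dropped.
- part_id=4, branch=UI: no matching b row, dropped.
- part_id=1, branch=AX: no matching b row, dropped.
- part_id=5, branch=UI: no matching b row, dropped.
After projecting and ordering:
b.supplier | b.part_id | a.pname
Carol | 7 | Panel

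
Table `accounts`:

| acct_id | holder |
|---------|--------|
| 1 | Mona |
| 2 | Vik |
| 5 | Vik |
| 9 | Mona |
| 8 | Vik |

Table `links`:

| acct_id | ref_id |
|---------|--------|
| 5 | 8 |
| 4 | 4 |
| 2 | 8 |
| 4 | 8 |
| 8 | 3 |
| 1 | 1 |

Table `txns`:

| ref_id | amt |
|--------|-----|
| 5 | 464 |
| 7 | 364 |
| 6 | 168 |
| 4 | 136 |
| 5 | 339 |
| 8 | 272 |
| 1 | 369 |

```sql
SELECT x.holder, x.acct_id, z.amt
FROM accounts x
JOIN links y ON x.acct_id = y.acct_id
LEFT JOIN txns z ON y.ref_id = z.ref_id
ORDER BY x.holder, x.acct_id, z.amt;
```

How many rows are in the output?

4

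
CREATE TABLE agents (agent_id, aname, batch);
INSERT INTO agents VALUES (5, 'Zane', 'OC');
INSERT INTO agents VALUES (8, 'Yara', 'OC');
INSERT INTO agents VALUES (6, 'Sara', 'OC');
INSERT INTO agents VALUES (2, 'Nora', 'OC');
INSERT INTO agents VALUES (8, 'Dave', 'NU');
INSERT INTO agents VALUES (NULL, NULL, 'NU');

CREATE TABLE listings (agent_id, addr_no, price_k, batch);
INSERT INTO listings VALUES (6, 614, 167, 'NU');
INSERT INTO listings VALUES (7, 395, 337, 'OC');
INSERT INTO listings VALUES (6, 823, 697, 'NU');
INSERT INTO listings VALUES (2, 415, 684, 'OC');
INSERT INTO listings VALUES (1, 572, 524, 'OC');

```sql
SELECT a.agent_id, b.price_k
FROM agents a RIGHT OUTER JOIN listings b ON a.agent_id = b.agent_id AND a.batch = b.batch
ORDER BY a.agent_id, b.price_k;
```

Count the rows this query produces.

5

RIGHT JOIN keeps every row from `listings`; unmatched rows get NULL for `agents`'s columns.
Matching on a.agent_id = b.agent_id AND a.batch = b.batch. A NULL in a compared column never satisfies the condition.
Matched pairs: 1; unmatched b rows kept: 4.
Total: 1 matched + 4 padded = 5 rows.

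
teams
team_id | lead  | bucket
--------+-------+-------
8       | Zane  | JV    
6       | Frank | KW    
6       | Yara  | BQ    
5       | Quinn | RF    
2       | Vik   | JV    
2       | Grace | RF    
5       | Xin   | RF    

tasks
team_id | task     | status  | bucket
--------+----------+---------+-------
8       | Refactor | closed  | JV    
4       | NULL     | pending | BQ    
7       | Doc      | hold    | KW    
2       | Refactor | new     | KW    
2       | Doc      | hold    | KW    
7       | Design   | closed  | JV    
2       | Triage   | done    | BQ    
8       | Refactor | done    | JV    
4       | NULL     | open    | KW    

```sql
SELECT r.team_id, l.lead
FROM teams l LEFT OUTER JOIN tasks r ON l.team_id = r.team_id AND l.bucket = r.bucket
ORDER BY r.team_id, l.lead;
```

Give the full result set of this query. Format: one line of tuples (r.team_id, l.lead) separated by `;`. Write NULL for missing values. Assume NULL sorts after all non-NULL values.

LEFT JOIN keeps every row from `teams`; unmatched rows get NULL for `tasks`'s columns.
Matching on l.team_id = r.team_id AND l.bucket = r.bucket.
- l (team_id=8, bucket=JV) pairs with 2 row(s) of r.
- l (team_id=6, bucket=KW) has no partner → padded with NULL.
- l (team_id=6, bucket=BQ) has no partner → padded with NULL.
- l (team_id=5, bucket=RF) has no partner → padded with NULL.
- l (team_id=2, bucket=JV) has no partner → padded with NULL.
- l (team_id=2, bucket=RF) has no partner → padded with NULL.
- l (team_id=5, bucket=RF) has no partner → padded with NULL.
After projecting and ordering:
r.team_id | l.lead
8 | Zane
8 | Zane
NULL | Frank
NULL | Grace
NULL | Quinn
NULL | Vik
NULL | Xin
NULL | Yara

(8, Zane); (8, Zane); (NULL, Frank); (NULL, Grace); (NULL, Quinn); (NULL, Vik); (NULL, Xin); (NULL, Yara)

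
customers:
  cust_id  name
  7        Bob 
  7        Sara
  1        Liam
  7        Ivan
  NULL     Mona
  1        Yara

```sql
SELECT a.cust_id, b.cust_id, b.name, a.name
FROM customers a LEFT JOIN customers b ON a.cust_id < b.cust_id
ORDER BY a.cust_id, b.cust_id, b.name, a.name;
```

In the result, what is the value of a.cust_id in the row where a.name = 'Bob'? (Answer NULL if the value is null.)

LEFT JOIN keeps every row from `customers a`; unmatched rows get NULL for `customers b`'s columns.
Matching on a.cust_id < b.cust_id. A NULL in a compared column never satisfies the condition.
- cust_id=7: no b row matches, row kept with b columns NULL.
- cust_id=7: no b row matches, row kept with b columns NULL.
- cust_id=1: 3 matching b row(s), so 3 row(s) emitted.
- cust_id=7: no b row matches, row kept with b columns NULL.
- cust_id=NULL: no b row matches, row kept with b columns NULL.
- cust_id=1: 3 matching b row(s), so 3 row(s) emitted.

7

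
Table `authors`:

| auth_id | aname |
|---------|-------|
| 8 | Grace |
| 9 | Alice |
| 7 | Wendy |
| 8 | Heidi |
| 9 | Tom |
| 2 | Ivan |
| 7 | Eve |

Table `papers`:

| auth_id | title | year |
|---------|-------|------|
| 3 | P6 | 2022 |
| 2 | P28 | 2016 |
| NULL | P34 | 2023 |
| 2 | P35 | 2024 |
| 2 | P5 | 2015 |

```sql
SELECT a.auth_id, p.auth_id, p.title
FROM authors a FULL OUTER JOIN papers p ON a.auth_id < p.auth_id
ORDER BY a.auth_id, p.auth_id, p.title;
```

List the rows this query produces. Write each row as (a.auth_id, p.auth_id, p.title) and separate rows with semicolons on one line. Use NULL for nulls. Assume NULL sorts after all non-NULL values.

FULL OUTER JOIN keeps every row from both sides; unmatched rows get NULL for the other side's columns.
Matching on a.auth_id < p.auth_id. A NULL in a compared column never satisfies the condition.
- a[0] auth_id=8 → no match; kept with NULLs on the p side.
- a[1] auth_id=9 → no match; kept with NULLs on the p side.
- a[2] auth_id=7 → no match; kept with NULLs on the p side.
- a[3] auth_id=8 → no match; kept with NULLs on the p side.
- a[4] auth_id=9 → no match; kept with NULLs on the p side.
- a[5] auth_id=2 → 1 match(es) in p → 1 row(s).
- a[6] auth_id=7 → no match; kept with NULLs on the p side.
- plus 4 unmatched p row(s), each kept with NULL a columns.

(2, 3, P6); (7, NULL, NULL); (7, NULL, NULL); (8, NULL, NULL); (8, NULL, NULL); (9, NULL, NULL); (9, NULL, NULL); (NULL, 2, P28); (NULL, 2, P35); (NULL, 2, P5); (NULL, NULL, P34)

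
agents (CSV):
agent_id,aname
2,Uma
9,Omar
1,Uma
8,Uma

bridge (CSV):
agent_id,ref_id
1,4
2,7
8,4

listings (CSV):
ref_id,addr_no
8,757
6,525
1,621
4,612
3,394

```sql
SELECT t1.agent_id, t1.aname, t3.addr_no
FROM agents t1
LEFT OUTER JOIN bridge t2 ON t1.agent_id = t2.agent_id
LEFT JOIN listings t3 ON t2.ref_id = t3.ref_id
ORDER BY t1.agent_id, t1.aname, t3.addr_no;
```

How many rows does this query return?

Step 1 — t1 LEFT JOIN t2 on agent_id → 4 row(s).
Then LEFT JOIN `listings t3` on ref_id: each of those 4 rows is kept; rows whose t2.ref_id has no match in t3 get NULL for t3's columns.
Result: 4 row(s).

4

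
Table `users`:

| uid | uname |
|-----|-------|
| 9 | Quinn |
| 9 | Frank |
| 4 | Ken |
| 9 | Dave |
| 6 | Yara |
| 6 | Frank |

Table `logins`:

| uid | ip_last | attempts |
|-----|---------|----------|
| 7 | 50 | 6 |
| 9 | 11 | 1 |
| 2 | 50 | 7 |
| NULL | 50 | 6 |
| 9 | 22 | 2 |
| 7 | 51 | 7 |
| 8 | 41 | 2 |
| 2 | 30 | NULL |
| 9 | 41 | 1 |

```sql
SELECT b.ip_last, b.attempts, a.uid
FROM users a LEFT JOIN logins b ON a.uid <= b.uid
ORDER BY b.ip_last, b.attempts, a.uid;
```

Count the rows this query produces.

27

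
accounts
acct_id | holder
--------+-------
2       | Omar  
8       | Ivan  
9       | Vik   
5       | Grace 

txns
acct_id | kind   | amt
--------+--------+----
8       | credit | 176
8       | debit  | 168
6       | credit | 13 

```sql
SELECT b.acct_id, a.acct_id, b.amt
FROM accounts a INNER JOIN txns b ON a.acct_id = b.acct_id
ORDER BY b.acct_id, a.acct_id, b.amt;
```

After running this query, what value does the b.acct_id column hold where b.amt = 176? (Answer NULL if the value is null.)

INNER JOIN keeps only pairs where the ON condition holds.
Matching on a.acct_id = b.acct_id.
- a row (acct_id=2): no match → dropped.
- a row (acct_id=8): matches 2 b row(s) → 2 output row(s).
- a row (acct_id=9): no match → dropped.
- a row (acct_id=5): no match → dropped.

8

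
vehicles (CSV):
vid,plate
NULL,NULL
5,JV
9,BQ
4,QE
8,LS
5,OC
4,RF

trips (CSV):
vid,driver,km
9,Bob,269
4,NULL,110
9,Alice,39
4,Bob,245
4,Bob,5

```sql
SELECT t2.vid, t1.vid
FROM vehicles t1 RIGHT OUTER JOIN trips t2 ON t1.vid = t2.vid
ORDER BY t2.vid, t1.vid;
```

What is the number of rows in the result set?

RIGHT JOIN keeps every row from `trips`; unmatched rows get NULL for `vehicles`'s columns.
Matching on t1.vid = t2.vid. A NULL in a compared column never satisfies the condition.
- t1[0] vid=NULL → no match.
- t1[1] vid=5 → no match.
- t1[2] vid=9 → 2 match(es) in t2 → 2 row(s).
- t1[3] vid=4 → 3 match(es) in t2 → 3 row(s).
- t1[4] vid=8 → no match.
- t1[5] vid=5 → no match.
- t1[6] vid=4 → 3 match(es) in t2 → 3 row(s).
- every t2 row matched at least one t1 row.
Total: 8 rows.

8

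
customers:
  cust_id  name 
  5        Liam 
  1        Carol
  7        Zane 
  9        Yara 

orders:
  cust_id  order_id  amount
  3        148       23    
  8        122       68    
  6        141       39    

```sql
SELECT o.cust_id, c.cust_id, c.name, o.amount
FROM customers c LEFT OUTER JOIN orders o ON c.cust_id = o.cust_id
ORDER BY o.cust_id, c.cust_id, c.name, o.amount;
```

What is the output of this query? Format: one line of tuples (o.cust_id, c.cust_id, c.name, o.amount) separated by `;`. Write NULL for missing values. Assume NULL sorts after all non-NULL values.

(NULL, 1, Carol, NULL); (NULL, 5, Liam, NULL); (NULL, 7, Zane, NULL); (NULL, 9, Yara, NULL)

LEFT JOIN keeps every row from `customers`; unmatched rows get NULL for `orders`'s columns.
Matching on c.cust_id = o.cust_id.
Matched pairs: 0; unmatched c rows kept: 4.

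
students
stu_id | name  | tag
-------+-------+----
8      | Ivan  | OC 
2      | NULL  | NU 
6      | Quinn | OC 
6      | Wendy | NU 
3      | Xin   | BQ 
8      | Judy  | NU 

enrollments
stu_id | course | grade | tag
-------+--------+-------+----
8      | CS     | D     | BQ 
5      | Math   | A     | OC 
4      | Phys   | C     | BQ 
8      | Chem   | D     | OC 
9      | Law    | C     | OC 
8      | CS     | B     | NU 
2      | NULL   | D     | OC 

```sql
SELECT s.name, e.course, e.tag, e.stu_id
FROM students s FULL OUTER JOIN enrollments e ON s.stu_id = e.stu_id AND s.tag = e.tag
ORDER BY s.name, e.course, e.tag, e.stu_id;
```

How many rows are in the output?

11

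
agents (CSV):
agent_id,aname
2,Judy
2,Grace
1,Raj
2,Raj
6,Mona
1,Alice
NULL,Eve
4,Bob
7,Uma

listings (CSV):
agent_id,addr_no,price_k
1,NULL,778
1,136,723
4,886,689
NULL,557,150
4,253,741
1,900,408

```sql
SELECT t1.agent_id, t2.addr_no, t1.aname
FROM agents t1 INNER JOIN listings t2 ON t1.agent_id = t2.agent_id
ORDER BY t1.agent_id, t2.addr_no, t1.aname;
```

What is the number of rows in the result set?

INNER JOIN keeps only pairs where the ON condition holds.
Matching on t1.agent_id = t2.agent_id. A NULL in a compared column never satisfies the condition.
- t1[0] agent_id=2 → no match; dropped.
- t1[1] agent_id=2 → no match; dropped.
- t1[2] agent_id=1 → 3 match(es) in t2 → 3 row(s).
- t1[3] agent_id=2 → no match; dropped.
- t1[4] agent_id=6 → no match; dropped.
- t1[5] agent_id=1 → 3 match(es) in t2 → 3 row(s).
- t1[6] agent_id=NULL → no match; dropped.
- t1[7] agent_id=4 → 2 match(es) in t2 → 2 row(s).
- t1[8] agent_id=7 → no match; dropped.
Total: 8 rows.

8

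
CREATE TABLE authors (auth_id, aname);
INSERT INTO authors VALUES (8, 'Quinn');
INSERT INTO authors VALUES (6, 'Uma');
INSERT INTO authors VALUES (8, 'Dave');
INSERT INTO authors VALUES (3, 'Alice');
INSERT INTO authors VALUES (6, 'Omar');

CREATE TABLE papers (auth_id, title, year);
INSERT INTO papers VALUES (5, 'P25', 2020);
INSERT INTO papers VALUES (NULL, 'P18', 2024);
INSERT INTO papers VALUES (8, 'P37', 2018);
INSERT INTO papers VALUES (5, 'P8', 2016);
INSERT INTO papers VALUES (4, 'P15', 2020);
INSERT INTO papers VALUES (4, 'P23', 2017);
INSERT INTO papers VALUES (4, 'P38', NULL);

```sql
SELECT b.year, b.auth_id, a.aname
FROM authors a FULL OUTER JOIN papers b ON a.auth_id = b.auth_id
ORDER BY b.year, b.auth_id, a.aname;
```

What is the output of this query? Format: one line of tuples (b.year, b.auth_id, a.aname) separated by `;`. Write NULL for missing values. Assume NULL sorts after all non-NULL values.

FULL OUTER JOIN keeps every row from both sides; unmatched rows get NULL for the other side's columns.
Matching on a.auth_id = b.auth_id. A NULL in a compared column never satisfies the condition.
Matched pairs: 2; unmatched a rows kept: 3; unmatched b rows kept: 6.

(2016, 5, NULL); (2017, 4, NULL); (2018, 8, Dave); (2018, 8, Quinn); (2020, 4, NULL); (2020, 5, NULL); (2024, NULL, NULL); (NULL, 4, NULL); (NULL, NULL, Alice); (NULL, NULL, Omar); (NULL, NULL, Uma)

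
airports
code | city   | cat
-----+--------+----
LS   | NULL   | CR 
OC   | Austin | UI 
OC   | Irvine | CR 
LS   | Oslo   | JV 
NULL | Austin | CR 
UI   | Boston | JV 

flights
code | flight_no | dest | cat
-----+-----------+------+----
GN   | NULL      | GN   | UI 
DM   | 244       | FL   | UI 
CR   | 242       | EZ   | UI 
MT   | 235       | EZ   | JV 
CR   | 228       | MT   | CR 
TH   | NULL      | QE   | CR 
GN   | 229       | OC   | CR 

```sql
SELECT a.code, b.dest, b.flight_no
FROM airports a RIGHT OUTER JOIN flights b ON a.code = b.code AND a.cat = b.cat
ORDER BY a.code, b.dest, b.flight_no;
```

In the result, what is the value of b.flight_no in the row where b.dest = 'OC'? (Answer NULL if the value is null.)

RIGHT JOIN keeps every row from `flights`; unmatched rows get NULL for `airports`'s columns.
Matching on a.code = b.code AND a.cat = b.cat. A NULL in a compared column never satisfies the condition.
- code=LS, cat=CR: no matching b row.
- code=OC, cat=UI: no matching b row.
- code=OC, cat=CR: no matching b row.
- code=LS, cat=JV: no matching b row.
- code=NULL, cat=CR: no matching b row.
- code=UI, cat=JV: no matching b row.
- 7 row(s) from b found no a partner → padded with NULL.

229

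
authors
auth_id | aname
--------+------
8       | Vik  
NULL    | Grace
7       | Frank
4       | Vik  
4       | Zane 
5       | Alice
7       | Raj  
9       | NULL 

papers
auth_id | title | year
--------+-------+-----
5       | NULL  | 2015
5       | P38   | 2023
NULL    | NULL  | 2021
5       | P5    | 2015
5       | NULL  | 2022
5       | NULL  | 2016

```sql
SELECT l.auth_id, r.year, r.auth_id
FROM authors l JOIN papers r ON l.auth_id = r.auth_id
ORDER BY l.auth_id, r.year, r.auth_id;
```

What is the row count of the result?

5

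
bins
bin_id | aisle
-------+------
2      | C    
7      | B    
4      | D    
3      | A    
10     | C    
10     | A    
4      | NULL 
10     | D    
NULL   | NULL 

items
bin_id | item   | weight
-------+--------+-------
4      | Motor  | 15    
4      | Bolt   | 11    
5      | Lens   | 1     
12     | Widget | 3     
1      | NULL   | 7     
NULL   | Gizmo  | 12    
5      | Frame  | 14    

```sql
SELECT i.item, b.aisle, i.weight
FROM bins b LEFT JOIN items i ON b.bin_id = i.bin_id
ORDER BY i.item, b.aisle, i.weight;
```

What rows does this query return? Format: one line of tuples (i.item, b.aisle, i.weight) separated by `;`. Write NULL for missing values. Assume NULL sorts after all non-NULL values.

(Bolt, D, 11); (Bolt, NULL, 11); (Motor, D, 15); (Motor, NULL, 15); (NULL, A, NULL); (NULL, A, NULL); (NULL, B, NULL); (NULL, C, NULL); (NULL, C, NULL); (NULL, D, NULL); (NULL, NULL, NULL)

LEFT JOIN keeps every row from `bins`; unmatched rows get NULL for `items`'s columns.
Matching on b.bin_id = i.bin_id. A NULL in a compared column never satisfies the condition.
- b[0] bin_id=2 → no match; kept with NULLs on the i side.
- b[1] bin_id=7 → no match; kept with NULLs on the i side.
- b[2] bin_id=4 → 2 match(es) in i → 2 row(s).
- b[3] bin_id=3 → no match; kept with NULLs on the i side.
- b[4] bin_id=10 → no match; kept with NULLs on the i side.
- b[5] bin_id=10 → no match; kept with NULLs on the i side.
- b[6] bin_id=4 → 2 match(es) in i → 2 row(s).
- b[7] bin_id=10 → no match; kept with NULLs on the i side.
- b[8] bin_id=NULL → no match; kept with NULLs on the i side.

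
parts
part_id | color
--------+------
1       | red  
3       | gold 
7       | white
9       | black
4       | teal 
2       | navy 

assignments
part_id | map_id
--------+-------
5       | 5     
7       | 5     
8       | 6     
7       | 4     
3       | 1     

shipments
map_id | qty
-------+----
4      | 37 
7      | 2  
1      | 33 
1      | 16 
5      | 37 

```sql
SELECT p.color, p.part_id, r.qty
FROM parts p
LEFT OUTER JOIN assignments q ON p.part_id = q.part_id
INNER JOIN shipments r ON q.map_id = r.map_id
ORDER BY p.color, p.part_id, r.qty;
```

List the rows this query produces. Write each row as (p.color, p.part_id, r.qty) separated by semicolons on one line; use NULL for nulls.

(gold, 3, 16); (gold, 3, 33); (white, 7, 37); (white, 7, 37)

Step 1 — p LEFT JOIN q on part_id → 7 row(s).
Then INNER JOIN `shipments r` on map_id: keep only rows whose q.map_id appears in r.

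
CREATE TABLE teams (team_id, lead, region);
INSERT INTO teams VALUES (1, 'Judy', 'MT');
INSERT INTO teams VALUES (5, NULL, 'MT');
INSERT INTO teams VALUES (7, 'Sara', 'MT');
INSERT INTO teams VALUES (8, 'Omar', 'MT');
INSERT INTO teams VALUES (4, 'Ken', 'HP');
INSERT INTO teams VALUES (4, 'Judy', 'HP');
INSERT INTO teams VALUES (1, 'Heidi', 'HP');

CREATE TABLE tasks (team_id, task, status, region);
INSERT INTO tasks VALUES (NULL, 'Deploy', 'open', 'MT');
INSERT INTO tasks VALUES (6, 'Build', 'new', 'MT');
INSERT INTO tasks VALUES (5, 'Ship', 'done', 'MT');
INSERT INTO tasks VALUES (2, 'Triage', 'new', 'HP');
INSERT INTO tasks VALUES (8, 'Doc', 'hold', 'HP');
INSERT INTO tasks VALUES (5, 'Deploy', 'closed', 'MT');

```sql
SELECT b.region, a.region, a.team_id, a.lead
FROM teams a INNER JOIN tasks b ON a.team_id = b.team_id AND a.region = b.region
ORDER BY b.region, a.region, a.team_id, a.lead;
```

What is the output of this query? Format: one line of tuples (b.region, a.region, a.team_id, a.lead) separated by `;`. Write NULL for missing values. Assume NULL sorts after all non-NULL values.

(MT, MT, 5, NULL); (MT, MT, 5, NULL)

INNER JOIN keeps only pairs where the ON condition holds.
Matching on a.team_id = b.team_id AND a.region = b.region. A NULL in a compared column never satisfies the condition.
- a[0] team_id=1, region=MT → no match; dropped.
- a[1] team_id=5, region=MT → 2 match(es) in b → 2 row(s).
- a[2] team_id=7, region=MT → no match; dropped.
- a[3] team_id=8, region=MT → no match; dropped.
- a[4] team_id=4, region=HP → no match; dropped.
- a[5] team_id=4, region=HP → no match; dropped.
- a[6] team_id=1, region=HP → no match; dropped.
After projecting and ordering:
b.region | a.region | a.team_id | a.lead
MT | MT | 5 | NULL
MT | MT | 5 | NULL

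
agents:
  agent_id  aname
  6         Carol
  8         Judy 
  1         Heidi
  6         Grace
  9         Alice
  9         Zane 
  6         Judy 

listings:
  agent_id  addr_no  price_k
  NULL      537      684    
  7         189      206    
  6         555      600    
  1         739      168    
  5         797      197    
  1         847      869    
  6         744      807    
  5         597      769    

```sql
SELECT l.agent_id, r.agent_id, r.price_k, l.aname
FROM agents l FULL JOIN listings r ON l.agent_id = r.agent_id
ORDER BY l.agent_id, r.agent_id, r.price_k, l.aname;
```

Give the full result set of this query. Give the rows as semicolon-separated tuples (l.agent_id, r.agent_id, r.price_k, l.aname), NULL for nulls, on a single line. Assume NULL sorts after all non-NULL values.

(1, 1, 168, Heidi); (1, 1, 869, Heidi); (6, 6, 600, Carol); (6, 6, 600, Grace); (6, 6, 600, Judy); (6, 6, 807, Carol); (6, 6, 807, Grace); (6, 6, 807, Judy); (8, NULL, NULL, Judy); (9, NULL, NULL, Alice); (9, NULL, NULL, Zane); (NULL, 5, 197, NULL); (NULL, 5, 769, NULL); (NULL, 7, 206, NULL); (NULL, NULL, 684, NULL)

FULL OUTER JOIN keeps every row from both sides; unmatched rows get NULL for the other side's columns.
Matching on l.agent_id = r.agent_id. A NULL in a compared column never satisfies the condition.
- l (agent_id=6) pairs with 2 row(s) of r.
- l (agent_id=8) has no partner → padded with NULL.
- l (agent_id=1) pairs with 2 row(s) of r.
- l (agent_id=6) pairs with 2 row(s) of r.
- l (agent_id=9) has no partner → padded with NULL.
- l (agent_id=9) has no partner → padded with NULL.
- l (agent_id=6) pairs with 2 row(s) of r.
- 4 r row(s) had no l match → kept, l columns NULL.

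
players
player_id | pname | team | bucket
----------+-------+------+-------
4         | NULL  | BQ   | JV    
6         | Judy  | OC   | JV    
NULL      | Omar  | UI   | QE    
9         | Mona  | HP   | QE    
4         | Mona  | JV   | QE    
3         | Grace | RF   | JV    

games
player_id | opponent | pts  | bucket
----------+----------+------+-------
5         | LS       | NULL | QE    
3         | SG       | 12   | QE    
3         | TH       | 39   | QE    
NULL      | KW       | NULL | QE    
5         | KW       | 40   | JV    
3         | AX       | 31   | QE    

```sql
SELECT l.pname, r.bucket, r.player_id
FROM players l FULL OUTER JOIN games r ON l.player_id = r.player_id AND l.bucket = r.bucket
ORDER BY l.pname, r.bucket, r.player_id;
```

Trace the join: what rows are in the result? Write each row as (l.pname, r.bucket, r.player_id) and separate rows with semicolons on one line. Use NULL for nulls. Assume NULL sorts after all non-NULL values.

FULL OUTER JOIN keeps every row from both sides; unmatched rows get NULL for the other side's columns.
Matching on l.player_id = r.player_id AND l.bucket = r.bucket. A NULL in a compared column never satisfies the condition.
- l[0] player_id=4, bucket=JV → no match; kept with NULLs on the r side.
- l[1] player_id=6, bucket=JV → no match; kept with NULLs on the r side.
- l[2] player_id=NULL, bucket=QE → no match; kept with NULLs on the r side.
- l[3] player_id=9, bucket=QE → no match; kept with NULLs on the r side.
- l[4] player_id=4, bucket=QE → no match; kept with NULLs on the r side.
- l[5] player_id=3, bucket=JV → no match; kept with NULLs on the r side.
- 6 r row(s) had no l match → kept, l columns NULL.

(Grace, NULL, NULL); (Judy, NULL, NULL); (Mona, NULL, NULL); (Mona, NULL, NULL); (Omar, NULL, NULL); (NULL, JV, 5); (NULL, QE, 3); (NULL, QE, 3); (NULL, QE, 3); (NULL, QE, 5); (NULL, QE, NULL); (NULL, NULL, NULL)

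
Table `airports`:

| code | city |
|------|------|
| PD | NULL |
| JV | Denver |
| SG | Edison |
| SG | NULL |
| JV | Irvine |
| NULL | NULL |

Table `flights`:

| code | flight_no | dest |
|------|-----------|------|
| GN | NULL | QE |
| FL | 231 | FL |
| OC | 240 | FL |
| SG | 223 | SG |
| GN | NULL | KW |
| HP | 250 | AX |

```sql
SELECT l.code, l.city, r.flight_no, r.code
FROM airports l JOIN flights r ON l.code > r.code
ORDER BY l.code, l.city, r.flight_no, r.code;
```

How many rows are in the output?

23

INNER JOIN keeps only pairs where the ON condition holds.
Matching on l.code > r.code. A NULL in a compared column never satisfies the condition.
- l[0] code=PD → 5 match(es) in r → 5 row(s).
- l[1] code=JV → 4 match(es) in r → 4 row(s).
- l[2] code=SG → 5 match(es) in r → 5 row(s).
- l[3] code=SG → 5 match(es) in r → 5 row(s).
- l[4] code=JV → 4 match(es) in r → 4 row(s).
- l[5] code=NULL → no match; dropped.
Total: 23 rows.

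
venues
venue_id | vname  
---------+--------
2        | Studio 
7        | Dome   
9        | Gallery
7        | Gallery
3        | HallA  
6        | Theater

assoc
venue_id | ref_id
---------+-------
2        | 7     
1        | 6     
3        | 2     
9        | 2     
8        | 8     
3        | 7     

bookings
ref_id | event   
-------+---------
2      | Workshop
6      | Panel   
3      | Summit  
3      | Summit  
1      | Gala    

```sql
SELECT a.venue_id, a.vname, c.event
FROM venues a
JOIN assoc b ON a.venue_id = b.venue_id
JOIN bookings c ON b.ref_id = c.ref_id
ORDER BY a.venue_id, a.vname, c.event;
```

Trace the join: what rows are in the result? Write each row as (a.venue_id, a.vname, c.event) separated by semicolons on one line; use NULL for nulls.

(3, HallA, Workshop); (9, Gallery, Workshop)

Evaluate left to right. First `venues a INNER JOIN assoc b` on venue_id: 4 row(s).
Then INNER JOIN `bookings c` on ref_id: keep only rows whose b.ref_id appears in c.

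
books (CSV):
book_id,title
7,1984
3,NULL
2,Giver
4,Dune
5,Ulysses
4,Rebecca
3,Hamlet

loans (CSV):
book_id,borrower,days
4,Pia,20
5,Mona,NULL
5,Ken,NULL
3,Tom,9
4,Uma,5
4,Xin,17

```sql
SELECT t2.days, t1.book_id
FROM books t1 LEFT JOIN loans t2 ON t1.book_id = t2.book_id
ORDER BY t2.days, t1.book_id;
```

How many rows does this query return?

12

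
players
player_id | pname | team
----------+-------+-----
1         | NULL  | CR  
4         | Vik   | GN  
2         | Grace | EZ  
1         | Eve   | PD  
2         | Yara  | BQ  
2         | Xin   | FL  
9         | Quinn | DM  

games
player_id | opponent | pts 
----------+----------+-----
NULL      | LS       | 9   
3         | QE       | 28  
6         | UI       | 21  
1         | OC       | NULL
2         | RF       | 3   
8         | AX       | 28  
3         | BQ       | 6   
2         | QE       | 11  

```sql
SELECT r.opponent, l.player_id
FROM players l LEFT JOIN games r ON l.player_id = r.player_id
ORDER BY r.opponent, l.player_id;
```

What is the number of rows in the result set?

10

LEFT JOIN keeps every row from `players`; unmatched rows get NULL for `games`'s columns.
Matching on l.player_id = r.player_id. A NULL in a compared column never satisfies the condition.
- l row (player_id=1): matches 1 r row(s) → 1 output row(s).
- l row (player_id=4): no match → kept, r columns NULL.
- l row (player_id=2): matches 2 r row(s) → 2 output row(s).
- l row (player_id=1): matches 1 r row(s) → 1 output row(s).
- l row (player_id=2): matches 2 r row(s) → 2 output row(s).
- l row (player_id=2): matches 2 r row(s) → 2 output row(s).
- l row (player_id=9): no match → kept, r columns NULL.
Total: 8 matched + 2 padded = 10 rows.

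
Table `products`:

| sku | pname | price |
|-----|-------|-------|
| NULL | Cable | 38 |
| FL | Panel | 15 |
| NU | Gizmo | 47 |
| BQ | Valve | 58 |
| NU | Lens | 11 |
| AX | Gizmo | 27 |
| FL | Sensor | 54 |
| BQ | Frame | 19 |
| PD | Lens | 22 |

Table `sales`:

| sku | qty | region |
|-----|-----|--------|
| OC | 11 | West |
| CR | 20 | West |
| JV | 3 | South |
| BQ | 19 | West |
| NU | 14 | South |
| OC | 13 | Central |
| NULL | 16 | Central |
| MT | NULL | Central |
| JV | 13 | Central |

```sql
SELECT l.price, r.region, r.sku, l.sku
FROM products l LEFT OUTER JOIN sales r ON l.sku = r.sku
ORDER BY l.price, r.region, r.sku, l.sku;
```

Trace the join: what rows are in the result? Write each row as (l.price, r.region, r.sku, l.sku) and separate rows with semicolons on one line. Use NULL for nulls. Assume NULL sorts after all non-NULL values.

(11, South, NU, NU); (15, NULL, NULL, FL); (19, West, BQ, BQ); (22, NULL, NULL, PD); (27, NULL, NULL, AX); (38, NULL, NULL, NULL); (47, South, NU, NU); (54, NULL, NULL, FL); (58, West, BQ, BQ)

LEFT JOIN keeps every row from `products`; unmatched rows get NULL for `sales`'s columns.
Matching on l.sku = r.sku. A NULL in a compared column never satisfies the condition.
Matched pairs: 4; unmatched l rows kept: 5.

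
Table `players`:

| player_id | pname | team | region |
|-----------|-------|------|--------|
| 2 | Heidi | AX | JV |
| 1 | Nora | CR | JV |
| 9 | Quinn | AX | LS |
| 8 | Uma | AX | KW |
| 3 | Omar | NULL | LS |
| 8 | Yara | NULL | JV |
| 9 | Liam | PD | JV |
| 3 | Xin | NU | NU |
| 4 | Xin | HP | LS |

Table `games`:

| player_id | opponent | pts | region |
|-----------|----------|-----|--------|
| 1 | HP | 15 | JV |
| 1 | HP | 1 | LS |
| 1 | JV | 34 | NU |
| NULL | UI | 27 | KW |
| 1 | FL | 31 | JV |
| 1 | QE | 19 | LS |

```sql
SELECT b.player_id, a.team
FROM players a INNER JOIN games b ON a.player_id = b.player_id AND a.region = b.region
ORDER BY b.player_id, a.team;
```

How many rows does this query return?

2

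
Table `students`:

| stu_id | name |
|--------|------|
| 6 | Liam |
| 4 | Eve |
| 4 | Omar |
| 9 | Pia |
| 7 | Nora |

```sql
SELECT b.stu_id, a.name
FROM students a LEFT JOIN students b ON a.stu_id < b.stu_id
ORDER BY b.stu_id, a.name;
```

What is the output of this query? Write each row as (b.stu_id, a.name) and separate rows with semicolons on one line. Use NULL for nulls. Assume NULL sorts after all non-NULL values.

LEFT JOIN keeps every row from `students a`; unmatched rows get NULL for `students b`'s columns.
Matching on a.stu_id < b.stu_id.
Matched pairs: 9; unmatched a rows kept: 1.

(6, Eve); (6, Omar); (7, Eve); (7, Liam); (7, Omar); (9, Eve); (9, Liam); (9, Nora); (9, Omar); (NULL, Pia)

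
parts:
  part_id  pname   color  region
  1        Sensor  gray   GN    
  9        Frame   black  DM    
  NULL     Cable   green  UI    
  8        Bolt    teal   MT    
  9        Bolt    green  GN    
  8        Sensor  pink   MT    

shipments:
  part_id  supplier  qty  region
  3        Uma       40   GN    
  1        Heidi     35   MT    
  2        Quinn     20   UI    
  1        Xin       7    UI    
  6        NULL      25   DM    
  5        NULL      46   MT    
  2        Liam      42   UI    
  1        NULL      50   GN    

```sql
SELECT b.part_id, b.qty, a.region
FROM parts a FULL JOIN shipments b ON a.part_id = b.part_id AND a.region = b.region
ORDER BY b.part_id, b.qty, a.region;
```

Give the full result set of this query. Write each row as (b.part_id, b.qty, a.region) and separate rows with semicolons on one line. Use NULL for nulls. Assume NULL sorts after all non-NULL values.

(1, 7, NULL); (1, 35, NULL); (1, 50, GN); (2, 20, NULL); (2, 42, NULL); (3, 40, NULL); (5, 46, NULL); (6, 25, NULL); (NULL, NULL, DM); (NULL, NULL, GN); (NULL, NULL, MT); (NULL, NULL, MT); (NULL, NULL, UI)

FULL OUTER JOIN keeps every row from both sides; unmatched rows get NULL for the other side's columns.
Matching on a.part_id = b.part_id AND a.region = b.region. A NULL in a compared column never satisfies the condition.
Matched pairs: 1; unmatched a rows kept: 5; unmatched b rows kept: 7.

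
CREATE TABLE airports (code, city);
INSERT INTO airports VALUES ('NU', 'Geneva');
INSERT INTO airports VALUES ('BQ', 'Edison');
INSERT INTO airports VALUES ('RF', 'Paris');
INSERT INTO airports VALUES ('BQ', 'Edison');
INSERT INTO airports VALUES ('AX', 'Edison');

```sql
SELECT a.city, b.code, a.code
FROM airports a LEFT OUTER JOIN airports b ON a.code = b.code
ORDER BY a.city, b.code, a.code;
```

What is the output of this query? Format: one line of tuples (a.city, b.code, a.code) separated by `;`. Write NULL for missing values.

(Edison, AX, AX); (Edison, BQ, BQ); (Edison, BQ, BQ); (Edison, BQ, BQ); (Edison, BQ, BQ); (Geneva, NU, NU); (Paris, RF, RF)

LEFT JOIN keeps every row from `airports a`; unmatched rows get NULL for `airports b`'s columns.
Matching on a.code = b.code.
- a[0] code=NU → 1 match(es) in b → 1 row(s).
- a[1] code=BQ → 2 match(es) in b → 2 row(s).
- a[2] code=RF → 1 match(es) in b → 1 row(s).
- a[3] code=BQ → 2 match(es) in b → 2 row(s).
- a[4] code=AX → 1 match(es) in b → 1 row(s).
After projecting and ordering:
a.city | b.code | a.code
Edison | AX | AX
Edison | BQ | BQ
Edison | BQ | BQ
Edison | BQ | BQ
Edison | BQ | BQ
Geneva | NU | NU
Paris | RF | RF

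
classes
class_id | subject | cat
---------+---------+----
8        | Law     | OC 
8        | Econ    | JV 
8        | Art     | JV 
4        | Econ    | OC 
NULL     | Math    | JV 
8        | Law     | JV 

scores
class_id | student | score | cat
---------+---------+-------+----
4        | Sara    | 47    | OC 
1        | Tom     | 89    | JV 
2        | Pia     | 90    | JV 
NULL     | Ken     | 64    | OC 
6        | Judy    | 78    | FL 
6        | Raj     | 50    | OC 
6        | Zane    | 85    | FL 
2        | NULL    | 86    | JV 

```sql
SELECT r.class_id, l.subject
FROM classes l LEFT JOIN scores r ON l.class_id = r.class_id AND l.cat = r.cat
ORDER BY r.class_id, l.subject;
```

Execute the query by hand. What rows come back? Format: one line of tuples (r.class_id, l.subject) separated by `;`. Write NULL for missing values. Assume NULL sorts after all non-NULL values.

LEFT JOIN keeps every row from `classes`; unmatched rows get NULL for `scores`'s columns.
Matching on l.class_id = r.class_id AND l.cat = r.cat. A NULL in a compared column never satisfies the condition.
Matched pairs: 1; unmatched l rows kept: 5.

(4, Econ); (NULL, Art); (NULL, Econ); (NULL, Law); (NULL, Law); (NULL, Math)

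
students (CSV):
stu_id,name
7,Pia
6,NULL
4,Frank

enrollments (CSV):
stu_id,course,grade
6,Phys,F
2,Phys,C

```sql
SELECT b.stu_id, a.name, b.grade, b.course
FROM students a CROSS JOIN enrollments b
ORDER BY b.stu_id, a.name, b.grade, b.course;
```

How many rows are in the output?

6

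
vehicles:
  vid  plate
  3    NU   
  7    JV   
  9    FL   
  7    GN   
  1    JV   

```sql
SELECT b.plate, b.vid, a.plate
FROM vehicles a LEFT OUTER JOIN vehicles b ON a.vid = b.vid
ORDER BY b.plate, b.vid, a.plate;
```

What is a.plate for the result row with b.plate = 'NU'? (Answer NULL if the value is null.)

NU

LEFT JOIN keeps every row from `vehicles a`; unmatched rows get NULL for `vehicles b`'s columns.
Matching on a.vid = b.vid.
- vid=3: 1 matching b row(s), so 1 row(s) emitted.
- vid=7: 2 matching b row(s), so 2 row(s) emitted.
- vid=9: 1 matching b row(s), so 1 row(s) emitted.
- vid=7: 2 matching b row(s), so 2 row(s) emitted.
- vid=1: 1 matching b row(s), so 1 row(s) emitted.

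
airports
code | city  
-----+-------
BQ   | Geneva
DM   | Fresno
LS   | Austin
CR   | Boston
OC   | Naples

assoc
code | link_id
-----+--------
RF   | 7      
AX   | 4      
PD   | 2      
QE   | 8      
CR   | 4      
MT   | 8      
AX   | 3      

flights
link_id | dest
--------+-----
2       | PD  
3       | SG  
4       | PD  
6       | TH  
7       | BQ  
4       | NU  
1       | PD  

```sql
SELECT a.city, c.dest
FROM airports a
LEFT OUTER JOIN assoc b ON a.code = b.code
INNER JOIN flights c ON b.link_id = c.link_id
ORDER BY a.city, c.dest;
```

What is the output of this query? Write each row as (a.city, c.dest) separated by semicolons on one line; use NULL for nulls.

Evaluate left to right. First `airports a LEFT JOIN assoc b` on code: 5 row(s).
Then INNER JOIN `flights c` on link_id: keep only rows whose b.link_id appears in c.

(Boston, NU); (Boston, PD)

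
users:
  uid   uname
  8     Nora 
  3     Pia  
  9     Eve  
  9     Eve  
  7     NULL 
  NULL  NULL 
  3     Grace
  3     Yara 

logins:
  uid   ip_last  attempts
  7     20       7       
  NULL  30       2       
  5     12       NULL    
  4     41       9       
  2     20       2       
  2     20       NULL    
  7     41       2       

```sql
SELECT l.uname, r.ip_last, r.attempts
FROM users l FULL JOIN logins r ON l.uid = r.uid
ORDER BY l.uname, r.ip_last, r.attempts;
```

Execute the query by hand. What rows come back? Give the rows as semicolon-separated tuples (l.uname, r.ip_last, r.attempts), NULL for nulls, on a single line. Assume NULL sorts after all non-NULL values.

(Eve, NULL, NULL); (Eve, NULL, NULL); (Grace, NULL, NULL); (Nora, NULL, NULL); (Pia, NULL, NULL); (Yara, NULL, NULL); (NULL, 12, NULL); (NULL, 20, 2); (NULL, 20, 7); (NULL, 20, NULL); (NULL, 30, 2); (NULL, 41, 2); (NULL, 41, 9); (NULL, NULL, NULL)

FULL OUTER JOIN keeps every row from both sides; unmatched rows get NULL for the other side's columns.
Matching on l.uid = r.uid. A NULL in a compared column never satisfies the condition.
- uid=8: no r row matches, row kept with r columns NULL.
- uid=3: no r row matches, row kept with r columns NULL.
- uid=9: no r row matches, row kept with r columns NULL.
- uid=9: no r row matches, row kept with r columns NULL.
- uid=7: 2 matching r row(s), so 2 row(s) emitted.
- uid=NULL: no r row matches, row kept with r columns NULL.
- uid=3: no r row matches, row kept with r columns NULL.
- uid=3: no r row matches, row kept with r columns NULL.
- plus 5 unmatched r row(s), each kept with NULL l columns.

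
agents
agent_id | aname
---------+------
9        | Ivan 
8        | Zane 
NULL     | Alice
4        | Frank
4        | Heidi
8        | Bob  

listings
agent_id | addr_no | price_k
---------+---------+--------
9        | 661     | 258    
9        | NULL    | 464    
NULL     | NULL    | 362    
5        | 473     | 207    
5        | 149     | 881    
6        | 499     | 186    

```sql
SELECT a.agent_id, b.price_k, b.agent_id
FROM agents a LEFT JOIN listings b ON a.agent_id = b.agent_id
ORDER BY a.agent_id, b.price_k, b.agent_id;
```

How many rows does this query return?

7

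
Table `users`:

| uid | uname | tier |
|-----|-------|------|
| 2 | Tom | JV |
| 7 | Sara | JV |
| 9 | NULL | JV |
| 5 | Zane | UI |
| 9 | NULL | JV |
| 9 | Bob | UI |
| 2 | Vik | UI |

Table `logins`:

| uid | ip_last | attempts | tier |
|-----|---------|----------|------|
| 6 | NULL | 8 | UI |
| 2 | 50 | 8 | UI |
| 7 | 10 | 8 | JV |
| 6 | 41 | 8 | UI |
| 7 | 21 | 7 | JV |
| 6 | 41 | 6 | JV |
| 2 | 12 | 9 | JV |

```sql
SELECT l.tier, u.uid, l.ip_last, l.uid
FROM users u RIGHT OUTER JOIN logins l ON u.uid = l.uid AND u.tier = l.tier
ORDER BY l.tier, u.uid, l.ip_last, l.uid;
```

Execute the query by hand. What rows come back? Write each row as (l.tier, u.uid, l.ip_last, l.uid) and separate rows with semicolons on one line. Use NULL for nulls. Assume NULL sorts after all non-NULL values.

RIGHT JOIN keeps every row from `logins`; unmatched rows get NULL for `users`'s columns.
Matching on u.uid = l.uid AND u.tier = l.tier.
- u row (uid=2, tier=JV): matches 1 l row(s) → 1 output row(s).
- u row (uid=7, tier=JV): matches 2 l row(s) → 2 output row(s).
- u row (uid=9, tier=JV): no match.
- u row (uid=5, tier=UI): no match.
- u row (uid=9, tier=JV): no match.
- u row (uid=9, tier=UI): no match.
- u row (uid=2, tier=UI): matches 1 l row(s) → 1 output row(s).
- 3 row(s) from l found no u partner → padded with NULL.
After projecting and ordering:
l.tier | u.uid | l.ip_last | l.uid
JV | 2 | 12 | 2
JV | 7 | 10 | 7
JV | 7 | 21 | 7
JV | NULL | 41 | 6
UI | 2 | 50 | 2
UI | NULL | 41 | 6
UI | NULL | NULL | 6

(JV, 2, 12, 2); (JV, 7, 10, 7); (JV, 7, 21, 7); (JV, NULL, 41, 6); (UI, 2, 50, 2); (UI, NULL, 41, 6); (UI, NULL, NULL, 6)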